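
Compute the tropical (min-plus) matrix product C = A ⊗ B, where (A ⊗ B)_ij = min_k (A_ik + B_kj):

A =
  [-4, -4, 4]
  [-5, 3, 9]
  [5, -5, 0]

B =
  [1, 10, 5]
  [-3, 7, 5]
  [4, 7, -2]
A ⊗ B =
  [-7, 3, 1]
  [-4, 5, 0]
  [-8, 2, -2]

Apply the min-plus product entry-by-entry:
  C[0][0] = min over k of (A[0][0] + B[0][0] = -4 + 1 = -3, A[0][1] + B[1][0] = -4 + -3 = -7, A[0][2] + B[2][0] = 4 + 4 = 8) = -7 (attained at k = 1)
  C[0][1] = min over k of (A[0][0] + B[0][1] = -4 + 10 = 6, A[0][1] + B[1][1] = -4 + 7 = 3, A[0][2] + B[2][1] = 4 + 7 = 11) = 3 (attained at k = 1)
  C[0][2] = min over k of (A[0][0] + B[0][2] = -4 + 5 = 1, A[0][1] + B[1][2] = -4 + 5 = 1, A[0][2] + B[2][2] = 4 + -2 = 2) = 1 (attained at k = 0)
  C[1][0] = min over k of (A[1][0] + B[0][0] = -5 + 1 = -4, A[1][1] + B[1][0] = 3 + -3 = 0, A[1][2] + B[2][0] = 9 + 4 = 13) = -4 (attained at k = 0)
  C[1][1] = min over k of (A[1][0] + B[0][1] = -5 + 10 = 5, A[1][1] + B[1][1] = 3 + 7 = 10, A[1][2] + B[2][1] = 9 + 7 = 16) = 5 (attained at k = 0)
  C[1][2] = min over k of (A[1][0] + B[0][2] = -5 + 5 = 0, A[1][1] + B[1][2] = 3 + 5 = 8, A[1][2] + B[2][2] = 9 + -2 = 7) = 0 (attained at k = 0)
  C[2][0] = min over k of (A[2][0] + B[0][0] = 5 + 1 = 6, A[2][1] + B[1][0] = -5 + -3 = -8, A[2][2] + B[2][0] = 0 + 4 = 4) = -8 (attained at k = 1)
  C[2][1] = min over k of (A[2][0] + B[0][1] = 5 + 10 = 15, A[2][1] + B[1][1] = -5 + 7 = 2, A[2][2] + B[2][1] = 0 + 7 = 7) = 2 (attained at k = 1)
  C[2][2] = min over k of (A[2][0] + B[0][2] = 5 + 5 = 10, A[2][1] + B[1][2] = -5 + 5 = 0, A[2][2] + B[2][2] = 0 + -2 = -2) = -2 (attained at k = 2)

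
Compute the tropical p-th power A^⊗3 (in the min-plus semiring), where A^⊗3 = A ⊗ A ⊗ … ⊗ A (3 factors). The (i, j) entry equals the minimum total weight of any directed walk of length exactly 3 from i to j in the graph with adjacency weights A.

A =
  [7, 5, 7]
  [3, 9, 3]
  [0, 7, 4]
A^⊗3 =
  [8, 12, 12]
  [7, 8, 10]
  [7, 9, 8]

Each entry (A^⊗3)_ij equals the minimum over all length-3 walks i = v_0 → v_1 → … → v_3 = j of Σ_t A[v_t][v_{t+1}]. For example, for (i, j) = (0, 2) we minimise over 9 possible intermediate vertex sequences; the minimum is 12, attained along the walk 0 → 1 → 2 → 2.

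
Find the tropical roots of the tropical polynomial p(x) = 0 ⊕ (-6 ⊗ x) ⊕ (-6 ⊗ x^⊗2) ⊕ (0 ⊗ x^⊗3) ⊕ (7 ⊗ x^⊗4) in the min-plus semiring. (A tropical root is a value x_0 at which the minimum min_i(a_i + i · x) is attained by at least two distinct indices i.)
Roots: {-7, -6, 0, 6}

Each tropical root is a break point of the lower envelope of the lines y = a_i + i · x (there are 5 lines, with slopes 0, 1, ..., 4). Only the lines that attain the minimum somewhere contribute to roots; other lines are dominated. Here the surviving (envelope) indices are i = 4, i = 3, i = 2, i = 1, i = 0.
Intersections between consecutive envelope lines give the roots: for adjacent envelope indices i < j the intersection is x = (a_i − a_j) / (j − i). Reading off the sorted break points: {-7, -6, 0, 6}.
Verification: at each break x_0, at least two indices attain the minimum of min_i(a_i + i · x_0).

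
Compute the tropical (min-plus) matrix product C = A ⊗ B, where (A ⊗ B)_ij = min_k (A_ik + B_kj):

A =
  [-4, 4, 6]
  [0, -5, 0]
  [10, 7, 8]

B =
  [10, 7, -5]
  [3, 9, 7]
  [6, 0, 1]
A ⊗ B =
  [6, 3, -9]
  [-2, 0, -5]
  [10, 8, 5]

Apply the min-plus product entry-by-entry:
  C[0][0] = min over k of (A[0][0] + B[0][0] = -4 + 10 = 6, A[0][1] + B[1][0] = 4 + 3 = 7, A[0][2] + B[2][0] = 6 + 6 = 12) = 6 (attained at k = 0)
  C[0][1] = min over k of (A[0][0] + B[0][1] = -4 + 7 = 3, A[0][1] + B[1][1] = 4 + 9 = 13, A[0][2] + B[2][1] = 6 + 0 = 6) = 3 (attained at k = 0)
  C[0][2] = min over k of (A[0][0] + B[0][2] = -4 + -5 = -9, A[0][1] + B[1][2] = 4 + 7 = 11, A[0][2] + B[2][2] = 6 + 1 = 7) = -9 (attained at k = 0)
  C[1][0] = min over k of (A[1][0] + B[0][0] = 0 + 10 = 10, A[1][1] + B[1][0] = -5 + 3 = -2, A[1][2] + B[2][0] = 0 + 6 = 6) = -2 (attained at k = 1)
  C[1][1] = min over k of (A[1][0] + B[0][1] = 0 + 7 = 7, A[1][1] + B[1][1] = -5 + 9 = 4, A[1][2] + B[2][1] = 0 + 0 = 0) = 0 (attained at k = 2)
  C[1][2] = min over k of (A[1][0] + B[0][2] = 0 + -5 = -5, A[1][1] + B[1][2] = -5 + 7 = 2, A[1][2] + B[2][2] = 0 + 1 = 1) = -5 (attained at k = 0)
  C[2][0] = min over k of (A[2][0] + B[0][0] = 10 + 10 = 20, A[2][1] + B[1][0] = 7 + 3 = 10, A[2][2] + B[2][0] = 8 + 6 = 14) = 10 (attained at k = 1)
  C[2][1] = min over k of (A[2][0] + B[0][1] = 10 + 7 = 17, A[2][1] + B[1][1] = 7 + 9 = 16, A[2][2] + B[2][1] = 8 + 0 = 8) = 8 (attained at k = 2)
  C[2][2] = min over k of (A[2][0] + B[0][2] = 10 + -5 = 5, A[2][1] + B[1][2] = 7 + 7 = 14, A[2][2] + B[2][2] = 8 + 1 = 9) = 5 (attained at k = 0)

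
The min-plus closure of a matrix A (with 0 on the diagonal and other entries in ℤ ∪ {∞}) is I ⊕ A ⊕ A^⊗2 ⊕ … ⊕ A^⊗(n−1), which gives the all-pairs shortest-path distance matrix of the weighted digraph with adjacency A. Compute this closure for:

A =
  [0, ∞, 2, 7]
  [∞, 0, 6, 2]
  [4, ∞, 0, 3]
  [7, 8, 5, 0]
Closure =
  [0, 13, 2, 5]
  [9, 0, 6, 2]
  [4, 11, 0, 3]
  [7, 8, 5, 0]

This is the Floyd-Warshall all-pairs shortest-path computation. For each intermediate vertex k = 0, 1, …, 3, update dist[i][j] ← min(dist[i][j], dist[i][k] + dist[k][j]). The final matrix gives, for each (i, j), the minimum total weight of any directed path from i to j (possibly empty when i = j).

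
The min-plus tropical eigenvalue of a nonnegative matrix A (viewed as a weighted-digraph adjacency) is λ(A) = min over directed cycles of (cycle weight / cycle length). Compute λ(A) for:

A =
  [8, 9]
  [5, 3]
λ(A) = 3

Enumerate directed cycles and compute their means (weight / length). Sample:
  cycle 0 → 0: weight = 8, length = 1, mean = 8/1 ≈ 8.000
  cycle 1 → 1: weight = 3, length = 1, mean = 3/1 ≈ 3.000
  cycle 0 → 1 → 0: weight = 14, length = 2, mean = 14/2 ≈ 7.000
  cycle 1 → 0 → 1: weight = 14, length = 2, mean = 14/2 ≈ 7.000
Minimum mean = 3.000, attained e.g. along the cycle 1 → 1 with weight 3 and length 1. So λ(A) = 3/1 = 3.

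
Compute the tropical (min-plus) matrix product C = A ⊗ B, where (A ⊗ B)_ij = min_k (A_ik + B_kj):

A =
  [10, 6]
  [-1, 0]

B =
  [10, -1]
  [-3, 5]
A ⊗ B =
  [3, 9]
  [-3, -2]

Apply the min-plus product entry-by-entry:
  C[0][0] = min over k of (A[0][0] + B[0][0] = 10 + 10 = 20, A[0][1] + B[1][0] = 6 + -3 = 3) = 3 (attained at k = 1)
  C[0][1] = min over k of (A[0][0] + B[0][1] = 10 + -1 = 9, A[0][1] + B[1][1] = 6 + 5 = 11) = 9 (attained at k = 0)
  C[1][0] = min over k of (A[1][0] + B[0][0] = -1 + 10 = 9, A[1][1] + B[1][0] = 0 + -3 = -3) = -3 (attained at k = 1)
  C[1][1] = min over k of (A[1][0] + B[0][1] = -1 + -1 = -2, A[1][1] + B[1][1] = 0 + 5 = 5) = -2 (attained at k = 0)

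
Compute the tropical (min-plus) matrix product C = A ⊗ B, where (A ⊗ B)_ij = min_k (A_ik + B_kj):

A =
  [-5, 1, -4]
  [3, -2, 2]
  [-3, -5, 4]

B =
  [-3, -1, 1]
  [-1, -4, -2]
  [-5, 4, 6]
A ⊗ B =
  [-9, -6, -4]
  [-3, -6, -4]
  [-6, -9, -7]

Apply the min-plus product entry-by-entry:
  C[0][0] = min over k of (A[0][0] + B[0][0] = -5 + -3 = -8, A[0][1] + B[1][0] = 1 + -1 = 0, A[0][2] + B[2][0] = -4 + -5 = -9) = -9 (attained at k = 2)
  C[0][1] = min over k of (A[0][0] + B[0][1] = -5 + -1 = -6, A[0][1] + B[1][1] = 1 + -4 = -3, A[0][2] + B[2][1] = -4 + 4 = 0) = -6 (attained at k = 0)
  C[0][2] = min over k of (A[0][0] + B[0][2] = -5 + 1 = -4, A[0][1] + B[1][2] = 1 + -2 = -1, A[0][2] + B[2][2] = -4 + 6 = 2) = -4 (attained at k = 0)
  C[1][0] = min over k of (A[1][0] + B[0][0] = 3 + -3 = 0, A[1][1] + B[1][0] = -2 + -1 = -3, A[1][2] + B[2][0] = 2 + -5 = -3) = -3 (attained at k = 1)
  C[1][1] = min over k of (A[1][0] + B[0][1] = 3 + -1 = 2, A[1][1] + B[1][1] = -2 + -4 = -6, A[1][2] + B[2][1] = 2 + 4 = 6) = -6 (attained at k = 1)
  C[1][2] = min over k of (A[1][0] + B[0][2] = 3 + 1 = 4, A[1][1] + B[1][2] = -2 + -2 = -4, A[1][2] + B[2][2] = 2 + 6 = 8) = -4 (attained at k = 1)
  C[2][0] = min over k of (A[2][0] + B[0][0] = -3 + -3 = -6, A[2][1] + B[1][0] = -5 + -1 = -6, A[2][2] + B[2][0] = 4 + -5 = -1) = -6 (attained at k = 0)
  C[2][1] = min over k of (A[2][0] + B[0][1] = -3 + -1 = -4, A[2][1] + B[1][1] = -5 + -4 = -9, A[2][2] + B[2][1] = 4 + 4 = 8) = -9 (attained at k = 1)
  C[2][2] = min over k of (A[2][0] + B[0][2] = -3 + 1 = -2, A[2][1] + B[1][2] = -5 + -2 = -7, A[2][2] + B[2][2] = 4 + 6 = 10) = -7 (attained at k = 1)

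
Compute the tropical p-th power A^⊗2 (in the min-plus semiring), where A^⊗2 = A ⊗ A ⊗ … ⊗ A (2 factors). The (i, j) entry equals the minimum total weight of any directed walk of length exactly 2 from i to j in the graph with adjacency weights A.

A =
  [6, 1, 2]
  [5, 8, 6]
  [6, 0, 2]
A^⊗2 =
  [6, 2, 4]
  [11, 6, 7]
  [5, 2, 4]

Each entry (A^⊗2)_ij equals the minimum over all length-2 walks i = v_0 → v_1 → … → v_2 = j of Σ_t A[v_t][v_{t+1}]. For example, for (i, j) = (0, 2) we minimise over 3 possible intermediate vertex sequences; the minimum is 4, attained along the walk 0 → 2 → 2.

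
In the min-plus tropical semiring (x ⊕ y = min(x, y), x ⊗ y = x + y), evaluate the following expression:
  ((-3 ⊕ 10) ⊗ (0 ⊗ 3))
((-3 ⊕ 10) ⊗ (0 ⊗ 3)) = 0

Expand innermost to outermost. Recall ⊕ takes the minimum of its arguments and ⊗ takes their sum. Working out the expression ((-3 ⊕ 10) ⊗ (0 ⊗ 3)) gives 0.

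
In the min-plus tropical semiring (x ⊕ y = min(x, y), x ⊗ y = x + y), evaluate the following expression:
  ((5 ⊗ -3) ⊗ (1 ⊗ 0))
((5 ⊗ -3) ⊗ (1 ⊗ 0)) = 3

Expand innermost to outermost. Recall ⊕ takes the minimum of its arguments and ⊗ takes their sum. Working out the expression ((5 ⊗ -3) ⊗ (1 ⊗ 0)) gives 3.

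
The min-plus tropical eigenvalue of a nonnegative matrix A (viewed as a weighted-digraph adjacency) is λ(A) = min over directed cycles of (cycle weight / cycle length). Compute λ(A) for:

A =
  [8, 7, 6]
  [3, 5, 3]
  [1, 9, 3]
λ(A) = 3

Enumerate directed cycles and compute their means (weight / length). Sample:
  cycle 0 → 0: weight = 8, length = 1, mean = 8/1 ≈ 8.000
  cycle 1 → 1: weight = 5, length = 1, mean = 5/1 ≈ 5.000
  cycle 2 → 2: weight = 3, length = 1, mean = 3/1 ≈ 3.000
  cycle 0 → 1 → 0: weight = 10, length = 2, mean = 10/2 ≈ 5.000
  cycle 0 → 2 → 0: weight = 7, length = 2, mean = 7/2 ≈ 3.500
  cycle 1 → 0 → 1: weight = 10, length = 2, mean = 10/2 ≈ 5.000
Minimum mean = 3.000, attained e.g. along the cycle 2 → 2 with weight 3 and length 1. So λ(A) = 3/1 = 3.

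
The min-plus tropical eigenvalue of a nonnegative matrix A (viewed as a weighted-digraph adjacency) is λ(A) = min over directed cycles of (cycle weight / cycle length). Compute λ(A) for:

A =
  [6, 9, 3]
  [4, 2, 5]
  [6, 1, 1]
λ(A) = 1

Enumerate directed cycles and compute their means (weight / length). Sample:
  cycle 0 → 0: weight = 6, length = 1, mean = 6/1 ≈ 6.000
  cycle 1 → 1: weight = 2, length = 1, mean = 2/1 ≈ 2.000
  cycle 2 → 2: weight = 1, length = 1, mean = 1/1 ≈ 1.000
  cycle 0 → 1 → 0: weight = 13, length = 2, mean = 13/2 ≈ 6.500
  cycle 0 → 2 → 0: weight = 9, length = 2, mean = 9/2 ≈ 4.500
  cycle 1 → 0 → 1: weight = 13, length = 2, mean = 13/2 ≈ 6.500
Minimum mean = 1.000, attained e.g. along the cycle 2 → 2 with weight 1 and length 1. So λ(A) = 1/1 = 1.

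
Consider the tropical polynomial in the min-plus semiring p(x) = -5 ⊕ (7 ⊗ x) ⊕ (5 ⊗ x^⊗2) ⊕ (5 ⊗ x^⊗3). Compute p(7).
p(7) = -5

A tropical monomial a ⊗ x^⊗i evaluates to a + i · x. Evaluating each term at x = 7:
  Term 0 contributes -5 + 0 · 7 = -5
  Term 1 contributes 7 + 1 · 7 = 14
  Term 2 contributes 5 + 2 · 7 = 19
  Term 3 contributes 5 + 3 · 7 = 26
p(7) = ⊕ of these = min[-5, 14, 19, 26] = -5.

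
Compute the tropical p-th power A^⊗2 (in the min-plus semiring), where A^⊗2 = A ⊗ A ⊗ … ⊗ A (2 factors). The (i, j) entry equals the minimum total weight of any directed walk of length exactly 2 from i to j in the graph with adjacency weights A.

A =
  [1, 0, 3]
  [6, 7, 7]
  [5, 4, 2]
A^⊗2 =
  [2, 1, 4]
  [7, 6, 9]
  [6, 5, 4]

Each entry (A^⊗2)_ij equals the minimum over all length-2 walks i = v_0 → v_1 → … → v_2 = j of Σ_t A[v_t][v_{t+1}]. For example, for (i, j) = (0, 2) we minimise over 3 possible intermediate vertex sequences; the minimum is 4, attained along the walk 0 → 0 → 2.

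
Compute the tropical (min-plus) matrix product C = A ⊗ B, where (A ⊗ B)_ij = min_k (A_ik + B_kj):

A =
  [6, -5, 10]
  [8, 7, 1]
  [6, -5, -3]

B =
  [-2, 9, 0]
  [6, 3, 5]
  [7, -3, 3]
A ⊗ B =
  [1, -2, 0]
  [6, -2, 4]
  [1, -6, 0]

Apply the min-plus product entry-by-entry:
  C[0][0] = min over k of (A[0][0] + B[0][0] = 6 + -2 = 4, A[0][1] + B[1][0] = -5 + 6 = 1, A[0][2] + B[2][0] = 10 + 7 = 17) = 1 (attained at k = 1)
  C[0][1] = min over k of (A[0][0] + B[0][1] = 6 + 9 = 15, A[0][1] + B[1][1] = -5 + 3 = -2, A[0][2] + B[2][1] = 10 + -3 = 7) = -2 (attained at k = 1)
  C[0][2] = min over k of (A[0][0] + B[0][2] = 6 + 0 = 6, A[0][1] + B[1][2] = -5 + 5 = 0, A[0][2] + B[2][2] = 10 + 3 = 13) = 0 (attained at k = 1)
  C[1][0] = min over k of (A[1][0] + B[0][0] = 8 + -2 = 6, A[1][1] + B[1][0] = 7 + 6 = 13, A[1][2] + B[2][0] = 1 + 7 = 8) = 6 (attained at k = 0)
  C[1][1] = min over k of (A[1][0] + B[0][1] = 8 + 9 = 17, A[1][1] + B[1][1] = 7 + 3 = 10, A[1][2] + B[2][1] = 1 + -3 = -2) = -2 (attained at k = 2)
  C[1][2] = min over k of (A[1][0] + B[0][2] = 8 + 0 = 8, A[1][1] + B[1][2] = 7 + 5 = 12, A[1][2] + B[2][2] = 1 + 3 = 4) = 4 (attained at k = 2)
  C[2][0] = min over k of (A[2][0] + B[0][0] = 6 + -2 = 4, A[2][1] + B[1][0] = -5 + 6 = 1, A[2][2] + B[2][0] = -3 + 7 = 4) = 1 (attained at k = 1)
  C[2][1] = min over k of (A[2][0] + B[0][1] = 6 + 9 = 15, A[2][1] + B[1][1] = -5 + 3 = -2, A[2][2] + B[2][1] = -3 + -3 = -6) = -6 (attained at k = 2)
  C[2][2] = min over k of (A[2][0] + B[0][2] = 6 + 0 = 6, A[2][1] + B[1][2] = -5 + 5 = 0, A[2][2] + B[2][2] = -3 + 3 = 0) = 0 (attained at k = 1)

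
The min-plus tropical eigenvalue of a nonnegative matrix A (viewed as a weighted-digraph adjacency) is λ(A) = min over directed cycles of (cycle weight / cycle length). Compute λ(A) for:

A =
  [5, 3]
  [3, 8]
λ(A) = 3

Enumerate directed cycles and compute their means (weight / length). Sample:
  cycle 0 → 0: weight = 5, length = 1, mean = 5/1 ≈ 5.000
  cycle 1 → 1: weight = 8, length = 1, mean = 8/1 ≈ 8.000
  cycle 0 → 1 → 0: weight = 6, length = 2, mean = 6/2 ≈ 3.000
  cycle 1 → 0 → 1: weight = 6, length = 2, mean = 6/2 ≈ 3.000
Minimum mean = 3.000, attained e.g. along the cycle 0 → 1 → 0 with weight 6 and length 2. So λ(A) = 6/2 = 3.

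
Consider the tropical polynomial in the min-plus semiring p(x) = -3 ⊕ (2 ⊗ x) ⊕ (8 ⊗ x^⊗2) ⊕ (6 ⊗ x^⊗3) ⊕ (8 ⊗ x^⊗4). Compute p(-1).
p(-1) = -3

A tropical monomial a ⊗ x^⊗i evaluates to a + i · x. Evaluating each term at x = -1:
  Term 0 contributes -3 + 0 · -1 = -3
  Term 1 contributes 2 + 1 · -1 = 1
  Term 2 contributes 8 + 2 · -1 = 6
  Term 3 contributes 6 + 3 · -1 = 3
  Term 4 contributes 8 + 4 · -1 = 4
p(-1) = ⊕ of these = min[-3, 1, 6, 3, 4] = -3.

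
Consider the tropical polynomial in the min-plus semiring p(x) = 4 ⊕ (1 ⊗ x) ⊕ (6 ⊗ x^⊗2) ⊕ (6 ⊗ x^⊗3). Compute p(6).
p(6) = 4

A tropical monomial a ⊗ x^⊗i evaluates to a + i · x. Evaluating each term at x = 6:
  Term 0 contributes 4 + 0 · 6 = 4
  Term 1 contributes 1 + 1 · 6 = 7
  Term 2 contributes 6 + 2 · 6 = 18
  Term 3 contributes 6 + 3 · 6 = 24
p(6) = ⊕ of these = min[4, 7, 18, 24] = 4.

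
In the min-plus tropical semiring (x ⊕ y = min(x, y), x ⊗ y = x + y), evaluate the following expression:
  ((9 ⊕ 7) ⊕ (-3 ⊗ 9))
((9 ⊕ 7) ⊕ (-3 ⊗ 9)) = 6

Expand innermost to outermost. Recall ⊕ takes the minimum of its arguments and ⊗ takes their sum. Working out the expression ((9 ⊕ 7) ⊕ (-3 ⊗ 9)) gives 6.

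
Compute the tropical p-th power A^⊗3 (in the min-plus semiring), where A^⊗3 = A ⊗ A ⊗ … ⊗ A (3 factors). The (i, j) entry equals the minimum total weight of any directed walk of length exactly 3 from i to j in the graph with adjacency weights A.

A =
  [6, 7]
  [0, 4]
A^⊗3 =
  [11, 14]
  [7, 11]

Each entry (A^⊗3)_ij equals the minimum over all length-3 walks i = v_0 → v_1 → … → v_3 = j of Σ_t A[v_t][v_{t+1}]. For example, for (i, j) = (0, 1) we minimise over 4 possible intermediate vertex sequences; the minimum is 14, attained along the walk 0 → 1 → 0 → 1.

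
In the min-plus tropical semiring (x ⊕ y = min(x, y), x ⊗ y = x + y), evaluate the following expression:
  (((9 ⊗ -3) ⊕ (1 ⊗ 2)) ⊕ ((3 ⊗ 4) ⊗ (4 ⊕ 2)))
(((9 ⊗ -3) ⊕ (1 ⊗ 2)) ⊕ ((3 ⊗ 4) ⊗ (4 ⊕ 2))) = 3

Expand innermost to outermost. Recall ⊕ takes the minimum of its arguments and ⊗ takes their sum. Working out the expression (((9 ⊗ -3) ⊕ (1 ⊗ 2)) ⊕ ((3 ⊗ 4) ⊗ (4 ⊕ 2))) gives 3.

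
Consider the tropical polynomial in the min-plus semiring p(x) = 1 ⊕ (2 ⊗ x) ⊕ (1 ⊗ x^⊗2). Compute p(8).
p(8) = 1

A tropical monomial a ⊗ x^⊗i evaluates to a + i · x. Evaluating each term at x = 8:
  Term 0 contributes 1 + 0 · 8 = 1
  Term 1 contributes 2 + 1 · 8 = 10
  Term 2 contributes 1 + 2 · 8 = 17
p(8) = ⊕ of these = min[1, 10, 17] = 1.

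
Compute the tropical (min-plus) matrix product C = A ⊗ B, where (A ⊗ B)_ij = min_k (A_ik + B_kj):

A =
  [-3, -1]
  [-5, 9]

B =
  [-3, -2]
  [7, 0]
A ⊗ B =
  [-6, -5]
  [-8, -7]

Apply the min-plus product entry-by-entry:
  C[0][0] = min over k of (A[0][0] + B[0][0] = -3 + -3 = -6, A[0][1] + B[1][0] = -1 + 7 = 6) = -6 (attained at k = 0)
  C[0][1] = min over k of (A[0][0] + B[0][1] = -3 + -2 = -5, A[0][1] + B[1][1] = -1 + 0 = -1) = -5 (attained at k = 0)
  C[1][0] = min over k of (A[1][0] + B[0][0] = -5 + -3 = -8, A[1][1] + B[1][0] = 9 + 7 = 16) = -8 (attained at k = 0)
  C[1][1] = min over k of (A[1][0] + B[0][1] = -5 + -2 = -7, A[1][1] + B[1][1] = 9 + 0 = 9) = -7 (attained at k = 0)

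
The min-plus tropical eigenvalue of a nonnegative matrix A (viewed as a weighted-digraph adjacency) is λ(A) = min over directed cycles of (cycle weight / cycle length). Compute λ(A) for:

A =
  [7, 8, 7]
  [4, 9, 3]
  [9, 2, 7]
λ(A) = 5/2

Enumerate directed cycles and compute their means (weight / length). Sample:
  cycle 0 → 0: weight = 7, length = 1, mean = 7/1 ≈ 7.000
  cycle 1 → 1: weight = 9, length = 1, mean = 9/1 ≈ 9.000
  cycle 2 → 2: weight = 7, length = 1, mean = 7/1 ≈ 7.000
  cycle 0 → 1 → 0: weight = 12, length = 2, mean = 12/2 ≈ 6.000
  cycle 0 → 2 → 0: weight = 16, length = 2, mean = 16/2 ≈ 8.000
  cycle 1 → 0 → 1: weight = 12, length = 2, mean = 12/2 ≈ 6.000
Minimum mean = 2.500, attained e.g. along the cycle 1 → 2 → 1 with weight 5 and length 2. So λ(A) = 5/2 = 5/2.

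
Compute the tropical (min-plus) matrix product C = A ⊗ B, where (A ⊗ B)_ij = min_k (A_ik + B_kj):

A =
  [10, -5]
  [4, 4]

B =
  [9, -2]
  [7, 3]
A ⊗ B =
  [2, -2]
  [11, 2]

Apply the min-plus product entry-by-entry:
  C[0][0] = min over k of (A[0][0] + B[0][0] = 10 + 9 = 19, A[0][1] + B[1][0] = -5 + 7 = 2) = 2 (attained at k = 1)
  C[0][1] = min over k of (A[0][0] + B[0][1] = 10 + -2 = 8, A[0][1] + B[1][1] = -5 + 3 = -2) = -2 (attained at k = 1)
  C[1][0] = min over k of (A[1][0] + B[0][0] = 4 + 9 = 13, A[1][1] + B[1][0] = 4 + 7 = 11) = 11 (attained at k = 1)
  C[1][1] = min over k of (A[1][0] + B[0][1] = 4 + -2 = 2, A[1][1] + B[1][1] = 4 + 3 = 7) = 2 (attained at k = 0)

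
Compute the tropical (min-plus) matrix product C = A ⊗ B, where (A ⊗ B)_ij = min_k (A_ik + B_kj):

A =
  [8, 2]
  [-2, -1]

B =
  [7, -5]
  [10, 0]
A ⊗ B =
  [12, 2]
  [5, -7]

Apply the min-plus product entry-by-entry:
  C[0][0] = min over k of (A[0][0] + B[0][0] = 8 + 7 = 15, A[0][1] + B[1][0] = 2 + 10 = 12) = 12 (attained at k = 1)
  C[0][1] = min over k of (A[0][0] + B[0][1] = 8 + -5 = 3, A[0][1] + B[1][1] = 2 + 0 = 2) = 2 (attained at k = 1)
  C[1][0] = min over k of (A[1][0] + B[0][0] = -2 + 7 = 5, A[1][1] + B[1][0] = -1 + 10 = 9) = 5 (attained at k = 0)
  C[1][1] = min over k of (A[1][0] + B[0][1] = -2 + -5 = -7, A[1][1] + B[1][1] = -1 + 0 = -1) = -7 (attained at k = 0)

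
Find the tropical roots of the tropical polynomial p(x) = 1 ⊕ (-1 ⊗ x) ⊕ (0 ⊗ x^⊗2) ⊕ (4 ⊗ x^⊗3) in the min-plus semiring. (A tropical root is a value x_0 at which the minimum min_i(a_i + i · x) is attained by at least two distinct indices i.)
Roots: {-4, -1, 2}

Each tropical root is a break point of the lower envelope of the lines y = a_i + i · x (there are 4 lines, with slopes 0, 1, ..., 3). Only the lines that attain the minimum somewhere contribute to roots; other lines are dominated. Here the surviving (envelope) indices are i = 3, i = 2, i = 1, i = 0.
Intersections between consecutive envelope lines give the roots: for adjacent envelope indices i < j the intersection is x = (a_i − a_j) / (j − i). Reading off the sorted break points: {-4, -1, 2}.
Verification: at each break x_0, at least two indices attain the minimum of min_i(a_i + i · x_0).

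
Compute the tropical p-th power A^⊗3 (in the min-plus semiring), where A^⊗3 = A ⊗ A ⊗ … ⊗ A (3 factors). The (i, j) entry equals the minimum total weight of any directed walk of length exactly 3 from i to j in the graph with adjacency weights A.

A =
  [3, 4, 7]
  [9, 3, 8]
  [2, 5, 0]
A^⊗3 =
  [9, 10, 7]
  [10, 9, 8]
  [2, 5, 0]

Each entry (A^⊗3)_ij equals the minimum over all length-3 walks i = v_0 → v_1 → … → v_3 = j of Σ_t A[v_t][v_{t+1}]. For example, for (i, j) = (0, 2) we minimise over 9 possible intermediate vertex sequences; the minimum is 7, attained along the walk 0 → 2 → 2 → 2.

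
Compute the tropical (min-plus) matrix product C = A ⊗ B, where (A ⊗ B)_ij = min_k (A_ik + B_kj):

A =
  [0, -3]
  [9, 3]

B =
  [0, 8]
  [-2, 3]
A ⊗ B =
  [-5, 0]
  [1, 6]

Apply the min-plus product entry-by-entry:
  C[0][0] = min over k of (A[0][0] + B[0][0] = 0 + 0 = 0, A[0][1] + B[1][0] = -3 + -2 = -5) = -5 (attained at k = 1)
  C[0][1] = min over k of (A[0][0] + B[0][1] = 0 + 8 = 8, A[0][1] + B[1][1] = -3 + 3 = 0) = 0 (attained at k = 1)
  C[1][0] = min over k of (A[1][0] + B[0][0] = 9 + 0 = 9, A[1][1] + B[1][0] = 3 + -2 = 1) = 1 (attained at k = 1)
  C[1][1] = min over k of (A[1][0] + B[0][1] = 9 + 8 = 17, A[1][1] + B[1][1] = 3 + 3 = 6) = 6 (attained at k = 1)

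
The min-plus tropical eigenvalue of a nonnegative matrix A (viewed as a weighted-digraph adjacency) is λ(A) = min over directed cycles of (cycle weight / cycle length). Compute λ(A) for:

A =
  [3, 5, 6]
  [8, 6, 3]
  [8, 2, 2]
λ(A) = 2

Enumerate directed cycles and compute their means (weight / length). Sample:
  cycle 0 → 0: weight = 3, length = 1, mean = 3/1 ≈ 3.000
  cycle 1 → 1: weight = 6, length = 1, mean = 6/1 ≈ 6.000
  cycle 2 → 2: weight = 2, length = 1, mean = 2/1 ≈ 2.000
  cycle 0 → 1 → 0: weight = 13, length = 2, mean = 13/2 ≈ 6.500
  cycle 0 → 2 → 0: weight = 14, length = 2, mean = 14/2 ≈ 7.000
  cycle 1 → 0 → 1: weight = 13, length = 2, mean = 13/2 ≈ 6.500
Minimum mean = 2.000, attained e.g. along the cycle 2 → 2 with weight 2 and length 1. So λ(A) = 2/1 = 2.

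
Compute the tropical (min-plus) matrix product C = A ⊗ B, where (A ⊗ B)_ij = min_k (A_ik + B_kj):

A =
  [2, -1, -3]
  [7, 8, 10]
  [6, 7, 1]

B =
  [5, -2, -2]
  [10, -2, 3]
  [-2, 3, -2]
A ⊗ B =
  [-5, -3, -5]
  [8, 5, 5]
  [-1, 4, -1]

Apply the min-plus product entry-by-entry:
  C[0][0] = min over k of (A[0][0] + B[0][0] = 2 + 5 = 7, A[0][1] + B[1][0] = -1 + 10 = 9, A[0][2] + B[2][0] = -3 + -2 = -5) = -5 (attained at k = 2)
  C[0][1] = min over k of (A[0][0] + B[0][1] = 2 + -2 = 0, A[0][1] + B[1][1] = -1 + -2 = -3, A[0][2] + B[2][1] = -3 + 3 = 0) = -3 (attained at k = 1)
  C[0][2] = min over k of (A[0][0] + B[0][2] = 2 + -2 = 0, A[0][1] + B[1][2] = -1 + 3 = 2, A[0][2] + B[2][2] = -3 + -2 = -5) = -5 (attained at k = 2)
  C[1][0] = min over k of (A[1][0] + B[0][0] = 7 + 5 = 12, A[1][1] + B[1][0] = 8 + 10 = 18, A[1][2] + B[2][0] = 10 + -2 = 8) = 8 (attained at k = 2)
  C[1][1] = min over k of (A[1][0] + B[0][1] = 7 + -2 = 5, A[1][1] + B[1][1] = 8 + -2 = 6, A[1][2] + B[2][1] = 10 + 3 = 13) = 5 (attained at k = 0)
  C[1][2] = min over k of (A[1][0] + B[0][2] = 7 + -2 = 5, A[1][1] + B[1][2] = 8 + 3 = 11, A[1][2] + B[2][2] = 10 + -2 = 8) = 5 (attained at k = 0)
  C[2][0] = min over k of (A[2][0] + B[0][0] = 6 + 5 = 11, A[2][1] + B[1][0] = 7 + 10 = 17, A[2][2] + B[2][0] = 1 + -2 = -1) = -1 (attained at k = 2)
  C[2][1] = min over k of (A[2][0] + B[0][1] = 6 + -2 = 4, A[2][1] + B[1][1] = 7 + -2 = 5, A[2][2] + B[2][1] = 1 + 3 = 4) = 4 (attained at k = 0)
  C[2][2] = min over k of (A[2][0] + B[0][2] = 6 + -2 = 4, A[2][1] + B[1][2] = 7 + 3 = 10, A[2][2] + B[2][2] = 1 + -2 = -1) = -1 (attained at k = 2)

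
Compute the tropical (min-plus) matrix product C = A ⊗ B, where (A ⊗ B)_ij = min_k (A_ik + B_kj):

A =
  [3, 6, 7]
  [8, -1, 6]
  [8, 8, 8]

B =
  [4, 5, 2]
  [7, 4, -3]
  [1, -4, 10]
A ⊗ B =
  [7, 3, 3]
  [6, 2, -4]
  [9, 4, 5]

Apply the min-plus product entry-by-entry:
  C[0][0] = min over k of (A[0][0] + B[0][0] = 3 + 4 = 7, A[0][1] + B[1][0] = 6 + 7 = 13, A[0][2] + B[2][0] = 7 + 1 = 8) = 7 (attained at k = 0)
  C[0][1] = min over k of (A[0][0] + B[0][1] = 3 + 5 = 8, A[0][1] + B[1][1] = 6 + 4 = 10, A[0][2] + B[2][1] = 7 + -4 = 3) = 3 (attained at k = 2)
  C[0][2] = min over k of (A[0][0] + B[0][2] = 3 + 2 = 5, A[0][1] + B[1][2] = 6 + -3 = 3, A[0][2] + B[2][2] = 7 + 10 = 17) = 3 (attained at k = 1)
  C[1][0] = min over k of (A[1][0] + B[0][0] = 8 + 4 = 12, A[1][1] + B[1][0] = -1 + 7 = 6, A[1][2] + B[2][0] = 6 + 1 = 7) = 6 (attained at k = 1)
  C[1][1] = min over k of (A[1][0] + B[0][1] = 8 + 5 = 13, A[1][1] + B[1][1] = -1 + 4 = 3, A[1][2] + B[2][1] = 6 + -4 = 2) = 2 (attained at k = 2)
  C[1][2] = min over k of (A[1][0] + B[0][2] = 8 + 2 = 10, A[1][1] + B[1][2] = -1 + -3 = -4, A[1][2] + B[2][2] = 6 + 10 = 16) = -4 (attained at k = 1)
  C[2][0] = min over k of (A[2][0] + B[0][0] = 8 + 4 = 12, A[2][1] + B[1][0] = 8 + 7 = 15, A[2][2] + B[2][0] = 8 + 1 = 9) = 9 (attained at k = 2)
  C[2][1] = min over k of (A[2][0] + B[0][1] = 8 + 5 = 13, A[2][1] + B[1][1] = 8 + 4 = 12, A[2][2] + B[2][1] = 8 + -4 = 4) = 4 (attained at k = 2)
  C[2][2] = min over k of (A[2][0] + B[0][2] = 8 + 2 = 10, A[2][1] + B[1][2] = 8 + -3 = 5, A[2][2] + B[2][2] = 8 + 10 = 18) = 5 (attained at k = 1)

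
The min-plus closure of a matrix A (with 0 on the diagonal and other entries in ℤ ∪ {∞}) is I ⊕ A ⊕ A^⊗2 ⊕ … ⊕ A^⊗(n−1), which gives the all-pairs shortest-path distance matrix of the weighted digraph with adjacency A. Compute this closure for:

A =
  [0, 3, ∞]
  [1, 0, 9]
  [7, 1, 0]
Closure =
  [0, 3, 12]
  [1, 0, 9]
  [2, 1, 0]

This is the Floyd-Warshall all-pairs shortest-path computation. For each intermediate vertex k = 0, 1, …, 2, update dist[i][j] ← min(dist[i][j], dist[i][k] + dist[k][j]). The final matrix gives, for each (i, j), the minimum total weight of any directed path from i to j (possibly empty when i = j).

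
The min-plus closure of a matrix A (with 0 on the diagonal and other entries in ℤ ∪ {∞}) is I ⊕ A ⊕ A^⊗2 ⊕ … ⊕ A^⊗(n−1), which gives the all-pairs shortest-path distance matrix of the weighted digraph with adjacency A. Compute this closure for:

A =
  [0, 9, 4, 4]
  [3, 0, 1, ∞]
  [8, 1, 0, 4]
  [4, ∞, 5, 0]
Closure =
  [0, 5, 4, 4]
  [3, 0, 1, 5]
  [4, 1, 0, 4]
  [4, 6, 5, 0]

This is the Floyd-Warshall all-pairs shortest-path computation. For each intermediate vertex k = 0, 1, …, 3, update dist[i][j] ← min(dist[i][j], dist[i][k] + dist[k][j]). The final matrix gives, for each (i, j), the minimum total weight of any directed path from i to j (possibly empty when i = j).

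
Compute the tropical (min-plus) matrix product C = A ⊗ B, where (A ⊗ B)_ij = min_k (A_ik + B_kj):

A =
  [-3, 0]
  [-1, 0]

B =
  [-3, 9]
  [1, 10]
A ⊗ B =
  [-6, 6]
  [-4, 8]

Apply the min-plus product entry-by-entry:
  C[0][0] = min over k of (A[0][0] + B[0][0] = -3 + -3 = -6, A[0][1] + B[1][0] = 0 + 1 = 1) = -6 (attained at k = 0)
  C[0][1] = min over k of (A[0][0] + B[0][1] = -3 + 9 = 6, A[0][1] + B[1][1] = 0 + 10 = 10) = 6 (attained at k = 0)
  C[1][0] = min over k of (A[1][0] + B[0][0] = -1 + -3 = -4, A[1][1] + B[1][0] = 0 + 1 = 1) = -4 (attained at k = 0)
  C[1][1] = min over k of (A[1][0] + B[0][1] = -1 + 9 = 8, A[1][1] + B[1][1] = 0 + 10 = 10) = 8 (attained at k = 0)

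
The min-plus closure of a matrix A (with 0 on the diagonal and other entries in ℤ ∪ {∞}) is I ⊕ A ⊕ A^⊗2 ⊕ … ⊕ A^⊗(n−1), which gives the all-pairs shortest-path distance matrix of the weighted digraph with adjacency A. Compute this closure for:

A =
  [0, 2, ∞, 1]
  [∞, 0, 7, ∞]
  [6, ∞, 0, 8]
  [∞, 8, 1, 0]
Closure =
  [0, 2, 2, 1]
  [13, 0, 7, 14]
  [6, 8, 0, 7]
  [7, 8, 1, 0]

This is the Floyd-Warshall all-pairs shortest-path computation. For each intermediate vertex k = 0, 1, …, 3, update dist[i][j] ← min(dist[i][j], dist[i][k] + dist[k][j]). The final matrix gives, for each (i, j), the minimum total weight of any directed path from i to j (possibly empty when i = j).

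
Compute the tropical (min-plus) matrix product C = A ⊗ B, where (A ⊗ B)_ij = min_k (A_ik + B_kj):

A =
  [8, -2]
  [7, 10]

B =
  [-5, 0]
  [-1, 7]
A ⊗ B =
  [-3, 5]
  [2, 7]

Apply the min-plus product entry-by-entry:
  C[0][0] = min over k of (A[0][0] + B[0][0] = 8 + -5 = 3, A[0][1] + B[1][0] = -2 + -1 = -3) = -3 (attained at k = 1)
  C[0][1] = min over k of (A[0][0] + B[0][1] = 8 + 0 = 8, A[0][1] + B[1][1] = -2 + 7 = 5) = 5 (attained at k = 1)
  C[1][0] = min over k of (A[1][0] + B[0][0] = 7 + -5 = 2, A[1][1] + B[1][0] = 10 + -1 = 9) = 2 (attained at k = 0)
  C[1][1] = min over k of (A[1][0] + B[0][1] = 7 + 0 = 7, A[1][1] + B[1][1] = 10 + 7 = 17) = 7 (attained at k = 0)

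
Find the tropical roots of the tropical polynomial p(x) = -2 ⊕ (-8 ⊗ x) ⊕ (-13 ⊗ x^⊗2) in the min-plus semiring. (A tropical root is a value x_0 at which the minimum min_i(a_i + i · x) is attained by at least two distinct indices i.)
Roots: {5, 6}

Each tropical root is a break point of the lower envelope of the lines y = a_i + i · x (there are 3 lines, with slopes 0, 1, ..., 2). Only the lines that attain the minimum somewhere contribute to roots; other lines are dominated. Here the surviving (envelope) indices are i = 2, i = 1, i = 0.
Intersections between consecutive envelope lines give the roots: for adjacent envelope indices i < j the intersection is x = (a_i − a_j) / (j − i). Reading off the sorted break points: {5, 6}.
Verification: at each break x_0, at least two indices attain the minimum of min_i(a_i + i · x_0).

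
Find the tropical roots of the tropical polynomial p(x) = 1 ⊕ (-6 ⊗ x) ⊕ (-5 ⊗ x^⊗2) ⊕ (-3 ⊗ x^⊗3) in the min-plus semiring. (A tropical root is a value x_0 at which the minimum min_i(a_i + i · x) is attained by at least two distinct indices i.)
Roots: {-2, -1, 7}

Each tropical root is a break point of the lower envelope of the lines y = a_i + i · x (there are 4 lines, with slopes 0, 1, ..., 3). Only the lines that attain the minimum somewhere contribute to roots; other lines are dominated. Here the surviving (envelope) indices are i = 3, i = 2, i = 1, i = 0.
Intersections between consecutive envelope lines give the roots: for adjacent envelope indices i < j the intersection is x = (a_i − a_j) / (j − i). Reading off the sorted break points: {-2, -1, 7}.
Verification: at each break x_0, at least two indices attain the minimum of min_i(a_i + i · x_0).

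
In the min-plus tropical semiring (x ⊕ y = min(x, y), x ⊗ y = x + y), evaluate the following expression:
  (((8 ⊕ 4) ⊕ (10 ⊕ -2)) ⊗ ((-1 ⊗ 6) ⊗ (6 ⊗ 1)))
(((8 ⊕ 4) ⊕ (10 ⊕ -2)) ⊗ ((-1 ⊗ 6) ⊗ (6 ⊗ 1))) = 10

Expand innermost to outermost. Recall ⊕ takes the minimum of its arguments and ⊗ takes their sum. Working out the expression (((8 ⊕ 4) ⊕ (10 ⊕ -2)) ⊗ ((-1 ⊗ 6) ⊗ (6 ⊗ 1))) gives 10.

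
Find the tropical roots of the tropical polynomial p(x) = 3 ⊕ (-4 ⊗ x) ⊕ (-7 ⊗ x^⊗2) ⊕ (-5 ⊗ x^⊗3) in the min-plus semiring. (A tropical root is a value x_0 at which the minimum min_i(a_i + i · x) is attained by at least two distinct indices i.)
Roots: {-2, 3, 7}

Each tropical root is a break point of the lower envelope of the lines y = a_i + i · x (there are 4 lines, with slopes 0, 1, ..., 3). Only the lines that attain the minimum somewhere contribute to roots; other lines are dominated. Here the surviving (envelope) indices are i = 3, i = 2, i = 1, i = 0.
Intersections between consecutive envelope lines give the roots: for adjacent envelope indices i < j the intersection is x = (a_i − a_j) / (j − i). Reading off the sorted break points: {-2, 3, 7}.
Verification: at each break x_0, at least two indices attain the minimum of min_i(a_i + i · x_0).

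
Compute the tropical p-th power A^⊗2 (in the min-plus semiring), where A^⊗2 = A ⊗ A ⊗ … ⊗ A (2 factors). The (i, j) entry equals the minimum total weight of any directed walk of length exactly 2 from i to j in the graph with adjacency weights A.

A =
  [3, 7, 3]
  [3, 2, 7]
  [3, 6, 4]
A^⊗2 =
  [6, 9, 6]
  [5, 4, 6]
  [6, 8, 6]

Each entry (A^⊗2)_ij equals the minimum over all length-2 walks i = v_0 → v_1 → … → v_2 = j of Σ_t A[v_t][v_{t+1}]. For example, for (i, j) = (0, 2) we minimise over 3 possible intermediate vertex sequences; the minimum is 6, attained along the walk 0 → 0 → 2.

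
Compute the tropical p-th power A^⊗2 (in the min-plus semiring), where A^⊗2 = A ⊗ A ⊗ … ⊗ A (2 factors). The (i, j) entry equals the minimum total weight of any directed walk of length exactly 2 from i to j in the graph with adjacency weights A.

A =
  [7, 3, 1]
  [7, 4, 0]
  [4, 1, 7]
A^⊗2 =
  [5, 2, 3]
  [4, 1, 4]
  [8, 5, 1]

Each entry (A^⊗2)_ij equals the minimum over all length-2 walks i = v_0 → v_1 → … → v_2 = j of Σ_t A[v_t][v_{t+1}]. For example, for (i, j) = (0, 2) we minimise over 3 possible intermediate vertex sequences; the minimum is 3, attained along the walk 0 → 1 → 2.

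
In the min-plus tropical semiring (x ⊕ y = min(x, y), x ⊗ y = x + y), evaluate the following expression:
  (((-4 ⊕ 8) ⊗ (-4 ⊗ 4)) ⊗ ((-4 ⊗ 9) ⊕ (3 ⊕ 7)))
(((-4 ⊕ 8) ⊗ (-4 ⊗ 4)) ⊗ ((-4 ⊗ 9) ⊕ (3 ⊕ 7))) = -1

Expand innermost to outermost. Recall ⊕ takes the minimum of its arguments and ⊗ takes their sum. Working out the expression (((-4 ⊕ 8) ⊗ (-4 ⊗ 4)) ⊗ ((-4 ⊗ 9) ⊕ (3 ⊕ 7))) gives -1.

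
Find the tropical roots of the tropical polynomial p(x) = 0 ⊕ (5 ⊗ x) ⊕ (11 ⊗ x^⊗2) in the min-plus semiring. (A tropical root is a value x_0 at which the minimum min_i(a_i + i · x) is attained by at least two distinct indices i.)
Roots: {-6, -5}

Each tropical root is a break point of the lower envelope of the lines y = a_i + i · x (there are 3 lines, with slopes 0, 1, ..., 2). Only the lines that attain the minimum somewhere contribute to roots; other lines are dominated. Here the surviving (envelope) indices are i = 2, i = 1, i = 0.
Intersections between consecutive envelope lines give the roots: for adjacent envelope indices i < j the intersection is x = (a_i − a_j) / (j − i). Reading off the sorted break points: {-6, -5}.
Verification: at each break x_0, at least two indices attain the minimum of min_i(a_i + i · x_0).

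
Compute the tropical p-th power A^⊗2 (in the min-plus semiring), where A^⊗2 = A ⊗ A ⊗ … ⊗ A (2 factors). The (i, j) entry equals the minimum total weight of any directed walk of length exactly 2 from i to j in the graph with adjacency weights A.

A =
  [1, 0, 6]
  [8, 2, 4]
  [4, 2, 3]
A^⊗2 =
  [2, 1, 4]
  [8, 4, 6]
  [5, 4, 6]

Each entry (A^⊗2)_ij equals the minimum over all length-2 walks i = v_0 → v_1 → … → v_2 = j of Σ_t A[v_t][v_{t+1}]. For example, for (i, j) = (0, 2) we minimise over 3 possible intermediate vertex sequences; the minimum is 4, attained along the walk 0 → 1 → 2.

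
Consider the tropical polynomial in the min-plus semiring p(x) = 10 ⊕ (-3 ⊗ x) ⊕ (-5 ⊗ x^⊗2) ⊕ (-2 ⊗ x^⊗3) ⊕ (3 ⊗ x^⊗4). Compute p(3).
p(3) = 0

A tropical monomial a ⊗ x^⊗i evaluates to a + i · x. Evaluating each term at x = 3:
  Term 0 contributes 10 + 0 · 3 = 10
  Term 1 contributes -3 + 1 · 3 = 0
  Term 2 contributes -5 + 2 · 3 = 1
  Term 3 contributes -2 + 3 · 3 = 7
  Term 4 contributes 3 + 4 · 3 = 15
p(3) = ⊕ of these = min[10, 0, 1, 7, 15] = 0.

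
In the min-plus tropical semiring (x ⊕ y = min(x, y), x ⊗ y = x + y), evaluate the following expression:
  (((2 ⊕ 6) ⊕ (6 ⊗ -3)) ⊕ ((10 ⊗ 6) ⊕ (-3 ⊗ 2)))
(((2 ⊕ 6) ⊕ (6 ⊗ -3)) ⊕ ((10 ⊗ 6) ⊕ (-3 ⊗ 2))) = -1

Expand innermost to outermost. Recall ⊕ takes the minimum of its arguments and ⊗ takes their sum. Working out the expression (((2 ⊕ 6) ⊕ (6 ⊗ -3)) ⊕ ((10 ⊗ 6) ⊕ (-3 ⊗ 2))) gives -1.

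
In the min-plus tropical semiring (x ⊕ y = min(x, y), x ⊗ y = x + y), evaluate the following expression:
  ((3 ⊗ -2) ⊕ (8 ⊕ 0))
((3 ⊗ -2) ⊕ (8 ⊕ 0)) = 0

Expand innermost to outermost. Recall ⊕ takes the minimum of its arguments and ⊗ takes their sum. Working out the expression ((3 ⊗ -2) ⊕ (8 ⊕ 0)) gives 0.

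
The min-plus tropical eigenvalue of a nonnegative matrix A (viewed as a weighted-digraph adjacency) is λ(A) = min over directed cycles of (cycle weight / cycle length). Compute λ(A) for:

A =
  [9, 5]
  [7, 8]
λ(A) = 6

Enumerate directed cycles and compute their means (weight / length). Sample:
  cycle 0 → 0: weight = 9, length = 1, mean = 9/1 ≈ 9.000
  cycle 1 → 1: weight = 8, length = 1, mean = 8/1 ≈ 8.000
  cycle 0 → 1 → 0: weight = 12, length = 2, mean = 12/2 ≈ 6.000
  cycle 1 → 0 → 1: weight = 12, length = 2, mean = 12/2 ≈ 6.000
Minimum mean = 6.000, attained e.g. along the cycle 0 → 1 → 0 with weight 12 and length 2. So λ(A) = 12/2 = 6.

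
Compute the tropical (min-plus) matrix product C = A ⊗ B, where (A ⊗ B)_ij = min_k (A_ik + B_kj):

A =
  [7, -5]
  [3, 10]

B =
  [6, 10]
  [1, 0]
A ⊗ B =
  [-4, -5]
  [9, 10]

Apply the min-plus product entry-by-entry:
  C[0][0] = min over k of (A[0][0] + B[0][0] = 7 + 6 = 13, A[0][1] + B[1][0] = -5 + 1 = -4) = -4 (attained at k = 1)
  C[0][1] = min over k of (A[0][0] + B[0][1] = 7 + 10 = 17, A[0][1] + B[1][1] = -5 + 0 = -5) = -5 (attained at k = 1)
  C[1][0] = min over k of (A[1][0] + B[0][0] = 3 + 6 = 9, A[1][1] + B[1][0] = 10 + 1 = 11) = 9 (attained at k = 0)
  C[1][1] = min over k of (A[1][0] + B[0][1] = 3 + 10 = 13, A[1][1] + B[1][1] = 10 + 0 = 10) = 10 (attained at k = 1)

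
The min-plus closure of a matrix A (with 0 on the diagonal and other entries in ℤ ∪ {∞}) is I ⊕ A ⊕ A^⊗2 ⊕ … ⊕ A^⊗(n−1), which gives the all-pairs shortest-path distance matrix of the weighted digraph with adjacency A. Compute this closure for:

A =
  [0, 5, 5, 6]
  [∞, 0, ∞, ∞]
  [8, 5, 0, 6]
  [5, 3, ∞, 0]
Closure =
  [0, 5, 5, 6]
  [∞, 0, ∞, ∞]
  [8, 5, 0, 6]
  [5, 3, 10, 0]

This is the Floyd-Warshall all-pairs shortest-path computation. For each intermediate vertex k = 0, 1, …, 3, update dist[i][j] ← min(dist[i][j], dist[i][k] + dist[k][j]). The final matrix gives, for each (i, j), the minimum total weight of any directed path from i to j (possibly empty when i = j).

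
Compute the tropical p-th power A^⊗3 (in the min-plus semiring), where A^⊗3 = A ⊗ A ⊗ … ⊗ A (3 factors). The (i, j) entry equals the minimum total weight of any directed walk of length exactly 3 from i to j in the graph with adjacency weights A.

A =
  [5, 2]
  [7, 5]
A^⊗3 =
  [14, 11]
  [16, 14]

Each entry (A^⊗3)_ij equals the minimum over all length-3 walks i = v_0 → v_1 → … → v_3 = j of Σ_t A[v_t][v_{t+1}]. For example, for (i, j) = (0, 1) we minimise over 4 possible intermediate vertex sequences; the minimum is 11, attained along the walk 0 → 1 → 0 → 1.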